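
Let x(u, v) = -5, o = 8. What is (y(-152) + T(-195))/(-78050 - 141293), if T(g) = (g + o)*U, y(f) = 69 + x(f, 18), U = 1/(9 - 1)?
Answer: -325/1754744 ≈ -0.00018521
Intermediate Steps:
U = ⅛ (U = 1/8 = ⅛ ≈ 0.12500)
y(f) = 64 (y(f) = 69 - 5 = 64)
T(g) = 1 + g/8 (T(g) = (g + 8)*(⅛) = (8 + g)*(⅛) = 1 + g/8)
(y(-152) + T(-195))/(-78050 - 141293) = (64 + (1 + (⅛)*(-195)))/(-78050 - 141293) = (64 + (1 - 195/8))/(-219343) = (64 - 187/8)*(-1/219343) = (325/8)*(-1/219343) = -325/1754744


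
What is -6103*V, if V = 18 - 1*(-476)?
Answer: -3014882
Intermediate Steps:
V = 494 (V = 18 + 476 = 494)
-6103*V = -6103*494 = -3014882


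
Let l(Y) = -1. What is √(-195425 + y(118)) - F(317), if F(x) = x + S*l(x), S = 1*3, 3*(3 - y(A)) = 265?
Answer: -314 + I*√1759593/3 ≈ -314.0 + 442.17*I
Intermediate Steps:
y(A) = -256/3 (y(A) = 3 - ⅓*265 = 3 - 265/3 = -256/3)
S = 3
F(x) = -3 + x (F(x) = x + 3*(-1) = x - 3 = -3 + x)
√(-195425 + y(118)) - F(317) = √(-195425 - 256/3) - (-3 + 317) = √(-586531/3) - 1*314 = I*√1759593/3 - 314 = -314 + I*√1759593/3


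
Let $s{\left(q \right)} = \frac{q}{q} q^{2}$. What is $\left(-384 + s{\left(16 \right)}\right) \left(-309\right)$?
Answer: $39552$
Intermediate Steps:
$s{\left(q \right)} = q^{2}$ ($s{\left(q \right)} = 1 q^{2} = q^{2}$)
$\left(-384 + s{\left(16 \right)}\right) \left(-309\right) = \left(-384 + 16^{2}\right) \left(-309\right) = \left(-384 + 256\right) \left(-309\right) = \left(-128\right) \left(-309\right) = 39552$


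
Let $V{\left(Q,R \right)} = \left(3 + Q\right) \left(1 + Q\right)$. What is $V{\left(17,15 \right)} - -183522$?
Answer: $183882$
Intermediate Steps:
$V{\left(Q,R \right)} = \left(1 + Q\right) \left(3 + Q\right)$
$V{\left(17,15 \right)} - -183522 = \left(3 + 17^{2} + 4 \cdot 17\right) - -183522 = \left(3 + 289 + 68\right) + 183522 = 360 + 183522 = 183882$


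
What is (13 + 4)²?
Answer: 289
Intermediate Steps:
(13 + 4)² = 17² = 289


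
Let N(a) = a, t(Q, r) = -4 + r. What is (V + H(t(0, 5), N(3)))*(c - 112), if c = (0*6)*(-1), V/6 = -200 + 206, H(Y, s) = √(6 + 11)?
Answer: -4032 - 112*√17 ≈ -4493.8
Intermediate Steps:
H(Y, s) = √17
V = 36 (V = 6*(-200 + 206) = 6*6 = 36)
c = 0 (c = 0*(-1) = 0)
(V + H(t(0, 5), N(3)))*(c - 112) = (36 + √17)*(0 - 112) = (36 + √17)*(-112) = -4032 - 112*√17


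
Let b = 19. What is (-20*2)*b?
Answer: -760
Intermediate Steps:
(-20*2)*b = -20*2*19 = -40*19 = -760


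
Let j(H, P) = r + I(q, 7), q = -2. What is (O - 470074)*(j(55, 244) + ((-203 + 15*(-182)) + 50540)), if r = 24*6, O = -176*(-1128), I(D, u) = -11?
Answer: -12963606040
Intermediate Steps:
O = 198528
r = 144
j(H, P) = 133 (j(H, P) = 144 - 11 = 133)
(O - 470074)*(j(55, 244) + ((-203 + 15*(-182)) + 50540)) = (198528 - 470074)*(133 + ((-203 + 15*(-182)) + 50540)) = -271546*(133 + ((-203 - 2730) + 50540)) = -271546*(133 + (-2933 + 50540)) = -271546*(133 + 47607) = -271546*47740 = -12963606040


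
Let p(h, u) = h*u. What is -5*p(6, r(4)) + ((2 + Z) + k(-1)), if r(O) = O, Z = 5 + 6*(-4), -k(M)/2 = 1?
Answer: -139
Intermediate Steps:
k(M) = -2 (k(M) = -2*1 = -2)
Z = -19 (Z = 5 - 24 = -19)
-5*p(6, r(4)) + ((2 + Z) + k(-1)) = -30*4 + ((2 - 19) - 2) = -5*24 + (-17 - 2) = -120 - 19 = -139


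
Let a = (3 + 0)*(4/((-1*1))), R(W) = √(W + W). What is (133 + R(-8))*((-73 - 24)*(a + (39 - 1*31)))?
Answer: 51604 + 1552*I ≈ 51604.0 + 1552.0*I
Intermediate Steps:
R(W) = √2*√W (R(W) = √(2*W) = √2*√W)
a = -12 (a = 3*(4/(-1)) = 3*(4*(-1)) = 3*(-4) = -12)
(133 + R(-8))*((-73 - 24)*(a + (39 - 1*31))) = (133 + √2*√(-8))*((-73 - 24)*(-12 + (39 - 1*31))) = (133 + √2*(2*I*√2))*(-97*(-12 + (39 - 31))) = (133 + 4*I)*(-97*(-12 + 8)) = (133 + 4*I)*(-97*(-4)) = (133 + 4*I)*388 = 51604 + 1552*I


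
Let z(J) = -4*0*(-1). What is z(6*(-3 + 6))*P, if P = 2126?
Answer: 0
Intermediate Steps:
z(J) = 0 (z(J) = 0*(-1) = 0)
z(6*(-3 + 6))*P = 0*2126 = 0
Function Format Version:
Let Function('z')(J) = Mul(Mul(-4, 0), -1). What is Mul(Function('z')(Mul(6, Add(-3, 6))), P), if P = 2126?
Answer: 0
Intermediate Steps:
Function('z')(J) = 0 (Function('z')(J) = Mul(0, -1) = 0)
Mul(Function('z')(Mul(6, Add(-3, 6))), P) = Mul(0, 2126) = 0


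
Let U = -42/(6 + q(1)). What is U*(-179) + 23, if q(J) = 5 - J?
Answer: 3874/5 ≈ 774.80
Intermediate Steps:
U = -21/5 (U = -42/(6 + (5 - 1*1)) = -42/(6 + (5 - 1)) = -42/(6 + 4) = -42/10 = (1/10)*(-42) = -21/5 ≈ -4.2000)
U*(-179) + 23 = -21/5*(-179) + 23 = 3759/5 + 23 = 3874/5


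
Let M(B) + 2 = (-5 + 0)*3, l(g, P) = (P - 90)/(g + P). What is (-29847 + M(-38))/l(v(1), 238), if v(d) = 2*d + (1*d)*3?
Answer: -1814238/37 ≈ -49033.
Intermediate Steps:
v(d) = 5*d (v(d) = 2*d + d*3 = 2*d + 3*d = 5*d)
l(g, P) = (-90 + P)/(P + g)
M(B) = -17 (M(B) = -2 + (-5 + 0)*3 = -2 - 5*3 = -2 - 15 = -17)
(-29847 + M(-38))/l(v(1), 238) = (-29847 - 17)/(((-90 + 238)/(238 + 5*1))) = -29864/(148/(238 + 5)) = -29864/(148/243) = -29864/((1/243)*148) = -29864/148/243 = -29864*243/148 = -1814238/37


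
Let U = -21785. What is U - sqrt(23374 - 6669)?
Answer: -21785 - sqrt(16705) ≈ -21914.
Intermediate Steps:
U - sqrt(23374 - 6669) = -21785 - sqrt(23374 - 6669) = -21785 - sqrt(16705)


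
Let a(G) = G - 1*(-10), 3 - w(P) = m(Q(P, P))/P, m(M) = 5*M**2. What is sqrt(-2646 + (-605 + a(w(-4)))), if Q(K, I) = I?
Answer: I*sqrt(3218) ≈ 56.727*I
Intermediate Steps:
w(P) = 3 - 5*P (w(P) = 3 - 5*P**2/P = 3 - 5*P)
a(G) = 10 + G (a(G) = G + 10 = 10 + G)
sqrt(-2646 + (-605 + a(w(-4)))) = sqrt(-2646 + (-605 + (10 + (3 - 5*(-4))))) = sqrt(-2646 + (-605 + (10 + (3 + 20)))) = sqrt(-2646 + (-605 + (10 + 23))) = sqrt(-2646 + (-605 + 33)) = sqrt(-2646 - 572) = sqrt(-3218) = I*sqrt(3218)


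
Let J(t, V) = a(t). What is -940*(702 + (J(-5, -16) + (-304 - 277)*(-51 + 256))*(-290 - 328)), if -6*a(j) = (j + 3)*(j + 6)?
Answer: -69190942840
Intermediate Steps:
a(j) = -(3 + j)*(6 + j)/6 (a(j) = -(j + 3)*(j + 6)/6 = -(3 + j)*(6 + j)/6)
J(t, V) = -3 - 3*t/2 - t²/6
-940*(702 + (J(-5, -16) + (-304 - 277)*(-51 + 256))*(-290 - 328)) = -940*(702 + ((-3 - 3/2*(-5) - ⅙*(-5)²) + (-304 - 277)*(-51 + 256))*(-290 - 328)) = -940*(702 + ((-3 + 15/2 - ⅙*25) - 581*205)*(-618)) = -940*(702 + ((-3 + 15/2 - 25/6) - 119105)*(-618)) = -940*(702 + (⅓ - 119105)*(-618)) = -940*(702 - 357314/3*(-618)) = -940*(702 + 73606684) = -940*73607386 = -69190942840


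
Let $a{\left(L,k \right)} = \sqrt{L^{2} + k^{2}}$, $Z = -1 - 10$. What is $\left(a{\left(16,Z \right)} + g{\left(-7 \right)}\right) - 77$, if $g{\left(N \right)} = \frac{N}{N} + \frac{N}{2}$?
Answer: $- \frac{159}{2} + \sqrt{377} \approx -60.083$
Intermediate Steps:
$Z = -11$ ($Z = -1 - 10 = -11$)
$g{\left(N \right)} = 1 + \frac{N}{2}$ ($g{\left(N \right)} = 1 + N \frac{1}{2} = 1 + \frac{N}{2}$)
$\left(a{\left(16,Z \right)} + g{\left(-7 \right)}\right) - 77 = \left(\sqrt{16^{2} + \left(-11\right)^{2}} + \left(1 + \frac{1}{2} \left(-7\right)\right)\right) - 77 = \left(\sqrt{256 + 121} + \left(1 - \frac{7}{2}\right)\right) - 77 = \left(\sqrt{377} - \frac{5}{2}\right) - 77 = \left(- \frac{5}{2} + \sqrt{377}\right) - 77 = - \frac{159}{2} + \sqrt{377}$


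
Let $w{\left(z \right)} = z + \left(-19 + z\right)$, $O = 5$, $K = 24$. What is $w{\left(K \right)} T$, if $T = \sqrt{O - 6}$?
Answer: $29 i \approx 29.0 i$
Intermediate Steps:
$T = i$ ($T = \sqrt{5 - 6} = \sqrt{-1} = i \approx 1.0 i$)
$w{\left(z \right)} = -19 + 2 z$
$w{\left(K \right)} T = \left(-19 + 2 \cdot 24\right) i = \left(-19 + 48\right) i = 29 i$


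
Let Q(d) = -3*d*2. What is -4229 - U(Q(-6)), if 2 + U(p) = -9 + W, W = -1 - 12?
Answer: -4205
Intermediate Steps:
W = -13
Q(d) = -6*d
U(p) = -24 (U(p) = -2 + (-9 - 13) = -2 - 22 = -24)
-4229 - U(Q(-6)) = -4229 - 1*(-24) = -4229 + 24 = -4205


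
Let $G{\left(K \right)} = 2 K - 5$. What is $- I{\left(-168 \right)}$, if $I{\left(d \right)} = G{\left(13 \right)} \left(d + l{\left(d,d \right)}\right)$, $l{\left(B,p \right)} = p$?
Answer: $7056$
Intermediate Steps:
$G{\left(K \right)} = -5 + 2 K$
$I{\left(d \right)} = 42 d$ ($I{\left(d \right)} = \left(-5 + 2 \cdot 13\right) \left(d + d\right) = \left(-5 + 26\right) 2 d = 21 \cdot 2 d = 42 d$)
$- I{\left(-168 \right)} = - 42 \left(-168\right) = \left(-1\right) \left(-7056\right) = 7056$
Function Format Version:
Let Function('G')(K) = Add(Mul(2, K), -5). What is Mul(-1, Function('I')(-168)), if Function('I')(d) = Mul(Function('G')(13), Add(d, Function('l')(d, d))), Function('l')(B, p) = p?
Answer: 7056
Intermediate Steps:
Function('G')(K) = Add(-5, Mul(2, K))
Function('I')(d) = Mul(42, d) (Function('I')(d) = Mul(Add(-5, Mul(2, 13)), Add(d, d)) = Mul(Add(-5, 26), Mul(2, d)) = Mul(21, Mul(2, d)) = Mul(42, d))
Mul(-1, Function('I')(-168)) = Mul(-1, Mul(42, -168)) = Mul(-1, -7056) = 7056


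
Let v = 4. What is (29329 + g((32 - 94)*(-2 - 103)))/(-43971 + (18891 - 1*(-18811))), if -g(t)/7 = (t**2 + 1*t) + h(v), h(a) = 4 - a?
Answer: 296676941/6269 ≈ 47324.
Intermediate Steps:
g(t) = -7*t - 7*t**2 (g(t) = -7*((t**2 + 1*t) + (4 - 1*4)) = -7*((t**2 + t) + (4 - 4)) = -7*((t + t**2) + 0) = -7*(t + t**2) = -7*t - 7*t**2)
(29329 + g((32 - 94)*(-2 - 103)))/(-43971 + (18891 - 1*(-18811))) = (29329 + 7*((32 - 94)*(-2 - 103))*(-1 - (32 - 94)*(-2 - 103)))/(-43971 + (18891 - 1*(-18811))) = (29329 + 7*(-62*(-105))*(-1 - (-62)*(-105)))/(-43971 + (18891 + 18811)) = (29329 + 7*6510*(-1 - 1*6510))/(-43971 + 37702) = (29329 + 7*6510*(-1 - 6510))/(-6269) = (29329 + 7*6510*(-6511))*(-1/6269) = (29329 - 296706270)*(-1/6269) = -296676941*(-1/6269) = 296676941/6269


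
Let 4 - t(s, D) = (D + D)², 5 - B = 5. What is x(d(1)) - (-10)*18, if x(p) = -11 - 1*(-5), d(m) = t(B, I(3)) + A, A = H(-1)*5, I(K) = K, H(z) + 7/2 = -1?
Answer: 174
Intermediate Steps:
B = 0 (B = 5 - 1*5 = 5 - 5 = 0)
H(z) = -9/2 (H(z) = -7/2 - 1 = -9/2)
A = -45/2 (A = -9/2*5 = -45/2 ≈ -22.500)
t(s, D) = 4 - 4*D² (t(s, D) = 4 - (D + D)² = 4 - (2*D)² = 4 - 4*D²)
d(m) = -109/2 (d(m) = (4 - 4*3²) - 45/2 = (4 - 4*9) - 45/2 = (4 - 36) - 45/2 = -32 - 45/2 = -109/2)
x(p) = -6 (x(p) = -11 + 5 = -6)
x(d(1)) - (-10)*18 = -6 - (-10)*18 = -6 - 1*(-180) = -6 + 180 = 174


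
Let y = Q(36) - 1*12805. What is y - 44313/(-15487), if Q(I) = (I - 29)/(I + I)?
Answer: -14275095575/1115064 ≈ -12802.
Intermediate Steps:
Q(I) = (-29 + I)/(2*I) (Q(I) = (-29 + I)/((2*I)) = (-29 + I)*(1/(2*I)) = (-29 + I)/(2*I))
y = -921953/72 (y = (1/2)*(-29 + 36)/36 - 1*12805 = (1/2)*(1/36)*7 - 12805 = 7/72 - 12805 = -921953/72 ≈ -12805.)
y - 44313/(-15487) = -921953/72 - 44313/(-15487) = -921953/72 - 44313*(-1)/15487 = -921953/72 - 1*(-44313/15487) = -921953/72 + 44313/15487 = -14275095575/1115064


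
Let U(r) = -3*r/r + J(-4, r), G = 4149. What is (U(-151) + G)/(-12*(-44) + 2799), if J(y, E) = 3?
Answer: 1383/1109 ≈ 1.2471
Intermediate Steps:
U(r) = 0 (U(r) = -3*r/r + 3 = -3*1 + 3 = -3 + 3 = 0)
(U(-151) + G)/(-12*(-44) + 2799) = (0 + 4149)/(-12*(-44) + 2799) = 4149/(-2*(-264) + 2799) = 4149/(528 + 2799) = 4149/3327 = 4149*(1/3327) = 1383/1109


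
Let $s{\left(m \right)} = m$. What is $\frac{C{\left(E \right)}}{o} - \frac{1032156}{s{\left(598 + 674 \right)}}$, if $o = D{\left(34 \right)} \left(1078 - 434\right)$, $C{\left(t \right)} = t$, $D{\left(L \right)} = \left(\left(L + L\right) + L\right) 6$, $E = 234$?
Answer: $- \frac{941669635}{1160488} \approx -811.44$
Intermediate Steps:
$D{\left(L \right)} = 18 L$ ($D{\left(L \right)} = \left(2 L + L\right) 6 = 3 L 6 = 18 L$)
$o = 394128$ ($o = 18 \cdot 34 \left(1078 - 434\right) = 612 \cdot 644 = 394128$)
$\frac{C{\left(E \right)}}{o} - \frac{1032156}{s{\left(598 + 674 \right)}} = \frac{234}{394128} - \frac{1032156}{598 + 674} = 234 \cdot \frac{1}{394128} - \frac{1032156}{1272} = \frac{13}{21896} - \frac{86013}{106} = - \frac{941669635}{1160488}$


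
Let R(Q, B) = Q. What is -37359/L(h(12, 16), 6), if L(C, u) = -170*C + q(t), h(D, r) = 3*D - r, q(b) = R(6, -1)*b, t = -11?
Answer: 37359/3466 ≈ 10.779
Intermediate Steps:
q(b) = 6*b
h(D, r) = -r + 3*D
L(C, u) = -66 - 170*C (L(C, u) = -170*C + 6*(-11) = -170*C - 66 = -66 - 170*C)
-37359/L(h(12, 16), 6) = -37359/(-66 - 170*(-1*16 + 3*12)) = -37359/(-66 - 170*(-16 + 36)) = -37359/(-66 - 170*20) = -37359/(-66 - 3400) = -37359/(-3466) = -37359*(-1/3466) = 37359/3466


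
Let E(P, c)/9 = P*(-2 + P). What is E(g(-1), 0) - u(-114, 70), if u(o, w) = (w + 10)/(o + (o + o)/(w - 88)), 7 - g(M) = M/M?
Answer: 4119/19 ≈ 216.79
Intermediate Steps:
g(M) = 6 (g(M) = 7 - M/M = 7 - 1*1 = 7 - 1 = 6)
E(P, c) = 9*P*(-2 + P) (E(P, c) = 9*(P*(-2 + P)) = 9*P*(-2 + P))
u(o, w) = (10 + w)/(o + 2*o/(-88 + w)) (u(o, w) = (10 + w)/(o + (2*o)/(-88 + w)) = (10 + w)/(o + 2*o/(-88 + w)))
E(g(-1), 0) - u(-114, 70) = 9*6*(-2 + 6) - (-880 + 70² - 78*70)/((-114)*(-86 + 70)) = 9*6*4 - (-1)*(-880 + 4900 - 5460)/(114*(-16)) = 216 - (-1)*(-1)*(-1440)/(114*16) = 216 - 1*(-15/19) = 216 + 15/19 = 4119/19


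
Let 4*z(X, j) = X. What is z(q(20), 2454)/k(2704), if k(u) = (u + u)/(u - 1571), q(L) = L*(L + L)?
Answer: 28325/676 ≈ 41.901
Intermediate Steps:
q(L) = 2*L**2 (q(L) = L*(2*L) = 2*L**2)
z(X, j) = X/4
k(u) = 2*u/(-1571 + u) (k(u) = (2*u)/(-1571 + u) = 2*u/(-1571 + u))
z(q(20), 2454)/k(2704) = ((2*20**2)/4)/((2*2704/(-1571 + 2704))) = ((2*400)/4)/((2*2704/1133)) = ((1/4)*800)/((2*2704*(1/1133))) = 200/(5408/1133) = 200*(1133/5408) = 28325/676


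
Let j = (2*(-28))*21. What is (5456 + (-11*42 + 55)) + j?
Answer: 3873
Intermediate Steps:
j = -1176 (j = -56*21 = -1176)
(5456 + (-11*42 + 55)) + j = (5456 + (-11*42 + 55)) - 1176 = (5456 + (-462 + 55)) - 1176 = (5456 - 407) - 1176 = 5049 - 1176 = 3873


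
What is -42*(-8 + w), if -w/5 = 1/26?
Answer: 4473/13 ≈ 344.08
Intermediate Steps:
w = -5/26 ≈ -0.19231
-42*(-8 + w) = -42*(-8 - 5/26) = -42*(-213/26) = 4473/13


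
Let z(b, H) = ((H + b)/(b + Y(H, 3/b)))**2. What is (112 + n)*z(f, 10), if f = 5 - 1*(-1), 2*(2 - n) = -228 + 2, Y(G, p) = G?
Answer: 227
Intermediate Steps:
n = 115 (n = 2 - (-228 + 2)/2 = 2 - 1/2*(-226) = 2 + 113 = 115)
f = 6 (f = 5 + 1 = 6)
z(b, H) = 1 (z(b, H) = ((H + b)/(b + H))**2 = ((H + b)/(H + b))**2 = 1**2 = 1)
(112 + n)*z(f, 10) = (112 + 115)*1 = 227*1 = 227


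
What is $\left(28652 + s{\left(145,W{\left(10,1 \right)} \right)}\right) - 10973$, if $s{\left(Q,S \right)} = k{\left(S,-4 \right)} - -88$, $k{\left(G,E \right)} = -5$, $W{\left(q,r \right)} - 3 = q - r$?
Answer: $17762$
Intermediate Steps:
$W{\left(q,r \right)} = 3 + q - r$ ($W{\left(q,r \right)} = 3 + \left(q - r\right) = 3 + q - r$)
$s{\left(Q,S \right)} = 83$ ($s{\left(Q,S \right)} = -5 - -88 = -5 + 88 = 83$)
$\left(28652 + s{\left(145,W{\left(10,1 \right)} \right)}\right) - 10973 = \left(28652 + 83\right) - 10973 = 28735 - 10973 = 17762$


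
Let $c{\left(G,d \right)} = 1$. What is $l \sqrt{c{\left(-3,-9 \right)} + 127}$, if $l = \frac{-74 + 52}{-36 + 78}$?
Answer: $- \frac{88 \sqrt{2}}{21} \approx -5.9262$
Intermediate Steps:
$l = - \frac{11}{21}$ ($l = - \frac{22}{42} = \left(-22\right) \frac{1}{42} = - \frac{11}{21} \approx -0.52381$)
$l \sqrt{c{\left(-3,-9 \right)} + 127} = - \frac{11 \sqrt{1 + 127}}{21} = - \frac{11 \sqrt{128}}{21} = - \frac{11 \cdot 8 \sqrt{2}}{21} = - \frac{88 \sqrt{2}}{21}$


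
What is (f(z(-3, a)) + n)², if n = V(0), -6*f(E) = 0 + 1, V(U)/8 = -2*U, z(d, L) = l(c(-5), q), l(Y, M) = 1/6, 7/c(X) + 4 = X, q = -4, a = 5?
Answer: 1/36 ≈ 0.027778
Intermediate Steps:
c(X) = 7/(-4 + X)
l(Y, M) = ⅙
z(d, L) = ⅙
V(U) = -16*U (V(U) = 8*(-2*U) = -16*U)
f(E) = -⅙ (f(E) = -(0 + 1)/6 = -⅙*1 = -⅙)
n = 0 (n = -16*0 = 0)
(f(z(-3, a)) + n)² = (-⅙ + 0)² = (-⅙)² = 1/36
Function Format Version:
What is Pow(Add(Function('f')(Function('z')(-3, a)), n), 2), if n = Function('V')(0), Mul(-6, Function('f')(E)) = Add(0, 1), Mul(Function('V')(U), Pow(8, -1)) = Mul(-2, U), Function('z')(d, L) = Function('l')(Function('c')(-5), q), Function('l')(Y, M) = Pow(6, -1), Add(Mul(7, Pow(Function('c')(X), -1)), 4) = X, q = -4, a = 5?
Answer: Rational(1, 36) ≈ 0.027778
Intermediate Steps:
Function('c')(X) = Mul(7, Pow(Add(-4, X), -1))
Function('l')(Y, M) = Rational(1, 6)
Function('z')(d, L) = Rational(1, 6)
Function('V')(U) = Mul(-16, U) (Function('V')(U) = Mul(8, Mul(-2, U)) = Mul(-16, U))
Function('f')(E) = Rational(-1, 6) (Function('f')(E) = Mul(Rational(-1, 6), Add(0, 1)) = Mul(Rational(-1, 6), 1) = Rational(-1, 6))
n = 0 (n = Mul(-16, 0) = 0)
Pow(Add(Function('f')(Function('z')(-3, a)), n), 2) = Pow(Add(Rational(-1, 6), 0), 2) = Pow(Rational(-1, 6), 2) = Rational(1, 36)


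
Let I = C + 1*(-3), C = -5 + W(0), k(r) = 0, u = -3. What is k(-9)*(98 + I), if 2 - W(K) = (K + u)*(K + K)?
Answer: 0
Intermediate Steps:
W(K) = 2 - 2*K*(-3 + K) (W(K) = 2 - (K - 3)*(K + K) = 2 - (-3 + K)*2*K = 2 - 2*K*(-3 + K))
C = -3 (C = -5 + (2 - 2*0² + 6*0) = -5 + (2 - 2*0 + 0) = -5 + (2 + 0 + 0) = -5 + 2 = -3)
I = -6 (I = -3 + 1*(-3) = -3 - 3 = -6)
k(-9)*(98 + I) = 0*(98 - 6) = 0*92 = 0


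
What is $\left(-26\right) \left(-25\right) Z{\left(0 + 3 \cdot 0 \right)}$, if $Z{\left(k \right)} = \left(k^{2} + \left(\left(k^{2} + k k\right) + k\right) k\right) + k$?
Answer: $0$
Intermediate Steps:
$Z{\left(k \right)} = k + k^{2} + k \left(k + 2 k^{2}\right)$ ($Z{\left(k \right)} = \left(k^{2} + \left(\left(k^{2} + k^{2}\right) + k\right) k\right) + k = \left(k^{2} + \left(2 k^{2} + k\right) k\right) + k = \left(k^{2} + \left(k + 2 k^{2}\right) k\right) + k = \left(k^{2} + k \left(k + 2 k^{2}\right)\right) + k = k + k^{2} + k \left(k + 2 k^{2}\right)$)
$\left(-26\right) \left(-25\right) Z{\left(0 + 3 \cdot 0 \right)} = \left(-26\right) \left(-25\right) \left(0 + 3 \cdot 0\right) \left(1 + 2 \left(0 + 3 \cdot 0\right) + 2 \left(0 + 3 \cdot 0\right)^{2}\right) = 650 \left(0 + 0\right) \left(1 + 2 \left(0 + 0\right) + 2 \left(0 + 0\right)^{2}\right) = 650 \cdot 0 \left(1 + 2 \cdot 0 + 2 \cdot 0^{2}\right) = 650 \cdot 0 \left(1 + 0 + 2 \cdot 0\right) = 650 \cdot 0 \left(1 + 0 + 0\right) = 650 \cdot 0 \cdot 1 = 650 \cdot 0 = 0$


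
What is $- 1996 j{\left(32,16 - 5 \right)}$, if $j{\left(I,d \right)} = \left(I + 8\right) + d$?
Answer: $-101796$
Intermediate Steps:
$j{\left(I,d \right)} = 8 + I + d$ ($j{\left(I,d \right)} = \left(8 + I\right) + d = 8 + I + d$)
$- 1996 j{\left(32,16 - 5 \right)} = - 1996 \left(8 + 32 + \left(16 - 5\right)\right) = - 1996 \left(8 + 32 + 11\right) = \left(-1996\right) 51 = -101796$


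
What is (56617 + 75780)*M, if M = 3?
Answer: 397191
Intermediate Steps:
(56617 + 75780)*M = (56617 + 75780)*3 = 132397*3 = 397191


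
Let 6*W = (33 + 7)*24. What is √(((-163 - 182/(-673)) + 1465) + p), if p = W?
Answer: 2*√165576171/673 ≈ 38.240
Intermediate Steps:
W = 160 (W = ((33 + 7)*24)/6 = (40*24)/6 = (⅙)*960 = 160)
p = 160
√(((-163 - 182/(-673)) + 1465) + p) = √(((-163 - 182/(-673)) + 1465) + 160) = √(((-163 - 182*(-1/673)) + 1465) + 160) = √(((-163 + 182/673) + 1465) + 160) = √((-109517/673 + 1465) + 160) = √(876428/673 + 160) = √(984108/673) = 2*√165576171/673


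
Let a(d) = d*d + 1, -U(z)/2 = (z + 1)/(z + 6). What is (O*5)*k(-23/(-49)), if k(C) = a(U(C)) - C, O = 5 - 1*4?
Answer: 18143890/4923961 ≈ 3.6848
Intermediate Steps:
U(z) = -2*(1 + z)/(6 + z) (U(z) = -2*(z + 1)/(z + 6) = -2*(1 + z)/(6 + z))
O = 1 (O = 5 - 4 = 1)
a(d) = 1 + d² (a(d) = d² + 1 = 1 + d²)
k(C) = 1 - C + 4*(-1 - C)²/(6 + C)² (k(C) = (1 + (2*(-1 - C)/(6 + C))²) - C = (1 + 4*(-1 - C)²/(6 + C)²) - C = 1 - C + 4*(-1 - C)²/(6 + C)²)
(O*5)*k(-23/(-49)) = (1*5)*(1 - (-23)/(-49) + 4*(1 - 23/(-49))²/(6 - 23/(-49))²) = 5*(1 - (-23)*(-1)/49 + 4*(1 - 23*(-1/49))²/(6 - 23*(-1/49))²) = 5*(1 - 1*23/49 + 4*(1 + 23/49)²/(6 + 23/49)²) = 5*(1 - 23/49 + 4*(72/49)²/(317/49)²) = 5*(1 - 23/49 + 4*(5184/2401)*(2401/100489)) = 5*(1 - 23/49 + 20736/100489) = 5*(3628778/4923961) = 18143890/4923961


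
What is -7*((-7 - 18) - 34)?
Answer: 413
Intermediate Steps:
-7*((-7 - 18) - 34) = -7*(-25 - 34) = -7*(-59) = 413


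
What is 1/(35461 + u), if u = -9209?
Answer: 1/26252 ≈ 3.8092e-5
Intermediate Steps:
1/(35461 + u) = 1/(35461 - 9209) = 1/26252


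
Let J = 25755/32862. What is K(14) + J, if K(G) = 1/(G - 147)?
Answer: 1130851/1456882 ≈ 0.77621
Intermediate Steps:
J = 8585/10954 (J = 25755*(1/32862) = 8585/10954 ≈ 0.78373)
K(G) = 1/(-147 + G)
K(14) + J = 1/(-147 + 14) + 8585/10954 = 1/(-133) + 8585/10954 = -1/133 + 8585/10954 = 1130851/1456882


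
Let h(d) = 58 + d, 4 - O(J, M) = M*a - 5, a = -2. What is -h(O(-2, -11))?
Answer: -45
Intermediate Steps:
O(J, M) = 9 + 2*M (O(J, M) = 4 - (M*(-2) - 5) = 4 - (-2*M - 5) = 4 - (-5 - 2*M) = 4 + (5 + 2*M) = 9 + 2*M)
-h(O(-2, -11)) = -(58 + (9 + 2*(-11))) = -(58 + (9 - 22)) = -(58 - 13) = -1*45 = -45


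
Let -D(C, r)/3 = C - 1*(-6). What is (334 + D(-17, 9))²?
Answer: 134689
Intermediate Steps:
D(C, r) = -18 - 3*C (D(C, r) = -3*(C - 1*(-6)) = -3*(C + 6) = -3*(6 + C) = -18 - 3*C)
(334 + D(-17, 9))² = (334 + (-18 - 3*(-17)))² = (334 + (-18 + 51))² = (334 + 33)² = 367² = 134689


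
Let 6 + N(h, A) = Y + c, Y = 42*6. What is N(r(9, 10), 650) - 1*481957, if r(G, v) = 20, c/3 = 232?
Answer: -481015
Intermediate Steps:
c = 696 (c = 3*232 = 696)
Y = 252
N(h, A) = 942 (N(h, A) = -6 + (252 + 696) = -6 + 948 = 942)
N(r(9, 10), 650) - 1*481957 = 942 - 1*481957 = 942 - 481957 = -481015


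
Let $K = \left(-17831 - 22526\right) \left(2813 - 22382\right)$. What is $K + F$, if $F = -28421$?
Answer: $789717712$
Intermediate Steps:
$K = 789746133$ ($K = \left(-40357\right) \left(-19569\right) = 789746133$)
$K + F = 789746133 - 28421 = 789717712$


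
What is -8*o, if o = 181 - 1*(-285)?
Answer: -3728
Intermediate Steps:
o = 466 (o = 181 + 285 = 466)
-8*o = -8*466 = -3728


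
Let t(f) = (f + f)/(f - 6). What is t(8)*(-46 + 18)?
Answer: -224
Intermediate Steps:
t(f) = 2*f/(-6 + f) (t(f) = (2*f)/(-6 + f) = 2*f/(-6 + f))
t(8)*(-46 + 18) = (2*8/(-6 + 8))*(-46 + 18) = (2*8/2)*(-28) = (2*8*(½))*(-28) = 8*(-28) = -224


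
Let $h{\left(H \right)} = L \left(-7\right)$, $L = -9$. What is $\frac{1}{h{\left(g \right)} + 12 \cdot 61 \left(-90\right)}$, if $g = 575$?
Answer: $- \frac{1}{65817} \approx -1.5194 \cdot 10^{-5}$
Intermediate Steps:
$h{\left(H \right)} = 63$ ($h{\left(H \right)} = \left(-9\right) \left(-7\right) = 63$)
$\frac{1}{h{\left(g \right)} + 12 \cdot 61 \left(-90\right)} = \frac{1}{63 + 12 \cdot 61 \left(-90\right)} = \frac{1}{63 + 732 \left(-90\right)} = \frac{1}{63 - 65880} = \frac{1}{-65817} = - \frac{1}{65817}$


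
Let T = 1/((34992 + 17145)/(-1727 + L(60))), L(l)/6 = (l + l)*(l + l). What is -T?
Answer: -84673/52137 ≈ -1.6240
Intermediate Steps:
L(l) = 24*l**2 (L(l) = 6*((l + l)*(l + l)) = 6*((2*l)*(2*l)) = 6*(4*l**2) = 24*l**2)
T = 84673/52137 (T = 1/((34992 + 17145)/(-1727 + 24*60**2)) = 1/(52137/(-1727 + 24*3600)) = 1/(52137/(-1727 + 86400)) = 1/(52137/84673) = 84673/52137 ≈ 1.6240)
-T = -1*84673/52137 = -84673/52137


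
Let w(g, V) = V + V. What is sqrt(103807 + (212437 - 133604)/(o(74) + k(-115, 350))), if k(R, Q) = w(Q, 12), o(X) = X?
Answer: sqrt(20503838)/14 ≈ 323.44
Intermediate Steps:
w(g, V) = 2*V
k(R, Q) = 24 (k(R, Q) = 2*12 = 24)
sqrt(103807 + (212437 - 133604)/(o(74) + k(-115, 350))) = sqrt(103807 + (212437 - 133604)/(74 + 24)) = sqrt(103807 + 78833/98) = sqrt(10251919/98) = sqrt(20503838)/14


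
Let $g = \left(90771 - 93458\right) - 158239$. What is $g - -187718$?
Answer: $26792$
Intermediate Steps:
$g = -160926$ ($g = -2687 - 158239 = -160926$)
$g - -187718 = -160926 - -187718 = -160926 + 187718 = 26792$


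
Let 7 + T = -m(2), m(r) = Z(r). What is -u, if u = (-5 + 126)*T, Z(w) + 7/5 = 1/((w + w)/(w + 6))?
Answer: 4598/5 ≈ 919.60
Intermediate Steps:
Z(w) = -7/5 + (6 + w)/(2*w) (Z(w) = -7/5 + 1/((w + w)/(w + 6)) = -7/5 + 1/((2*w)/(6 + w)) = -7/5 + 1/(2*w/(6 + w)) = -7/5 + (6 + w)/(2*w))
m(r) = -9/10 + 3/r
T = -38/5 (T = -7 - (-9/10 + 3/2) = -7 - 1*⅗ = -7 - ⅗ = -38/5 ≈ -7.6000)
u = -4598/5 (u = (-5 + 126)*(-38/5) = 121*(-38/5) = -4598/5 ≈ -919.60)
-u = -1*(-4598/5) = 4598/5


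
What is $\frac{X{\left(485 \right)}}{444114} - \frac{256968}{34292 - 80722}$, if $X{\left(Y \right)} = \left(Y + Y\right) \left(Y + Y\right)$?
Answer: $\frac{39452268338}{5155053255} \approx 7.6531$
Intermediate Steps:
$X{\left(Y \right)} = 4 Y^{2}$ ($X{\left(Y \right)} = 2 Y 2 Y = 4 Y^{2}$)
$\frac{X{\left(485 \right)}}{444114} - \frac{256968}{34292 - 80722} = \frac{4 \cdot 485^{2}}{444114} - \frac{256968}{34292 - 80722} = 4 \cdot 235225 \cdot \frac{1}{444114} - \frac{256968}{-46430} = 940900 \cdot \frac{1}{444114} - - \frac{128484}{23215} = \frac{470450}{222057} + \frac{128484}{23215} = \frac{39452268338}{5155053255}$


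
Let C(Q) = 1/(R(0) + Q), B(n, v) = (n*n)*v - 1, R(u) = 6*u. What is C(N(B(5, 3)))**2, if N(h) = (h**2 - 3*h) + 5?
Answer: 1/27657081 ≈ 3.6157e-8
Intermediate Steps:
B(n, v) = -1 + v*n**2 (B(n, v) = n**2*v - 1 = v*n**2 - 1 = -1 + v*n**2)
N(h) = 5 + h**2 - 3*h
C(Q) = 1/Q (C(Q) = 1/(6*0 + Q) = 1/(0 + Q) = 1/Q)
C(N(B(5, 3)))**2 = (1/(5 + (-1 + 3*5**2)**2 - 3*(-1 + 3*5**2)))**2 = (1/(5 + (-1 + 3*25)**2 - 3*(-1 + 3*25)))**2 = (1/(5 + (-1 + 75)**2 - 3*(-1 + 75)))**2 = (1/(5 + 74**2 - 3*74))**2 = (1/(5 + 5476 - 222))**2 = (1/5259)**2 = 1/27657081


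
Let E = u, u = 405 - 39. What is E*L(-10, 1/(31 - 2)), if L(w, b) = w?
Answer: -3660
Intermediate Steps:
u = 366
E = 366
E*L(-10, 1/(31 - 2)) = 366*(-10) = -3660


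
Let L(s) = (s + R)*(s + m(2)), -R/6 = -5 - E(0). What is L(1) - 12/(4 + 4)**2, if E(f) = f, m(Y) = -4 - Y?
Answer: -2483/16 ≈ -155.19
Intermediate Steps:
R = 30 (R = -6*(-5 - 1*0) = -6*(-5 + 0) = -6*(-5) = 30)
L(s) = (-6 + s)*(30 + s) (L(s) = (s + 30)*(s + (-4 - 1*2)) = (30 + s)*(s + (-4 - 2)) = (30 + s)*(s - 6) = (30 + s)*(-6 + s) = (-6 + s)*(30 + s))
L(1) - 12/(4 + 4)**2 = (-180 + 1**2 + 24*1) - 12/(4 + 4)**2 = (-180 + 1 + 24) - 12/8**2 = -155 - 12/64 = -155 + (1/64)*(-12) = -155 - 3/16 = -2483/16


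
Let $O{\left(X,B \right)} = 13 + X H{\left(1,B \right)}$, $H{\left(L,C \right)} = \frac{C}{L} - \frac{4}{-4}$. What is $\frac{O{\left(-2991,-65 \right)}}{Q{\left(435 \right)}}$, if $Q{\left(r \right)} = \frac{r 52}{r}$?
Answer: $\frac{191437}{52} \approx 3681.5$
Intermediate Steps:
$Q{\left(r \right)} = 52$ ($Q{\left(r \right)} = \frac{52 r}{r} = 52$)
$H{\left(L,C \right)} = 1 + \frac{C}{L}$ ($H{\left(L,C \right)} = \frac{C}{L} - -1 = \frac{C}{L} + 1 = 1 + \frac{C}{L}$)
$O{\left(X,B \right)} = 13 + X \left(1 + B\right)$ ($O{\left(X,B \right)} = 13 + X \frac{B + 1}{1} = 13 + X 1 \left(1 + B\right) = 13 + X \left(1 + B\right)$)
$\frac{O{\left(-2991,-65 \right)}}{Q{\left(435 \right)}} = \frac{13 - 2991 \left(1 - 65\right)}{52} = \left(13 - -191424\right) \frac{1}{52} = \left(13 + 191424\right) \frac{1}{52} = 191437 \cdot \frac{1}{52} = \frac{191437}{52}$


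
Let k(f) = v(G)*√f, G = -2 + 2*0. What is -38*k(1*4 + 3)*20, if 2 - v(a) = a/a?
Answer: -760*√7 ≈ -2010.8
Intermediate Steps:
G = -2 (G = -2 + 0 = -2)
v(a) = 1 (v(a) = 2 - a/a = 2 - 1*1 = 2 - 1 = 1)
k(f) = √f (k(f) = 1*√f = √f)
-38*k(1*4 + 3)*20 = -38*√(1*4 + 3)*20 = -38*√(4 + 3)*20 = -38*√7*20 = -760*√7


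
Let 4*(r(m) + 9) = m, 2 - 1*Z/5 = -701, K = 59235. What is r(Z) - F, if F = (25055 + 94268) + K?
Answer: -710753/4 ≈ -1.7769e+5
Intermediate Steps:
Z = 3515 (Z = 10 - 5*(-701) = 10 + 3505 = 3515)
F = 178558 (F = (25055 + 94268) + 59235 = 119323 + 59235 = 178558)
r(m) = -9 + m/4
r(Z) - F = (-9 + (¼)*3515) - 1*178558 = (-9 + 3515/4) - 178558 = 3479/4 - 178558 = -710753/4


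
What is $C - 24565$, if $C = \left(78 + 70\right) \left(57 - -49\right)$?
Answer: $-8877$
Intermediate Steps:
$C = 15688$ ($C = 148 \left(57 + 49\right) = 148 \cdot 106 = 15688$)
$C - 24565 = 15688 - 24565 = -8877$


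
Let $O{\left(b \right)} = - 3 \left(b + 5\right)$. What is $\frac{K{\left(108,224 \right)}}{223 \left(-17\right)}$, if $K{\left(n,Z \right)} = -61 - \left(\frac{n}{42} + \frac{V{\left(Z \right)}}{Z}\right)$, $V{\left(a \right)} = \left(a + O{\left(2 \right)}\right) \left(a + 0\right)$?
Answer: $\frac{1866}{26537} \approx 0.070317$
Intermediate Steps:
$O{\left(b \right)} = -15 - 3 b$ ($O{\left(b \right)} = - 3 \left(5 + b\right) = -15 - 3 b$)
$V{\left(a \right)} = a \left(-21 + a\right)$ ($V{\left(a \right)} = \left(a - 21\right) \left(a + 0\right) = \left(a - 21\right) a = \left(-21 + a\right) a = a \left(-21 + a\right)$)
$K{\left(n,Z \right)} = -40 - Z - \frac{n}{42}$ ($K{\left(n,Z \right)} = -61 - \left(\frac{n}{42} + \frac{Z \left(-21 + Z\right)}{Z}\right) = -61 - \left(n \frac{1}{42} + \left(-21 + Z\right)\right) = -61 - \left(\frac{n}{42} + \left(-21 + Z\right)\right) = -61 - \left(-21 + Z + \frac{n}{42}\right) = -40 - Z - \frac{n}{42}$)
$\frac{K{\left(108,224 \right)}}{223 \left(-17\right)} = \frac{-40 - 224 - \frac{18}{7}}{223 \left(-17\right)} = \frac{-40 - 224 - \frac{18}{7}}{-3791} = \left(- \frac{1866}{7}\right) \left(- \frac{1}{3791}\right) = \frac{1866}{26537}$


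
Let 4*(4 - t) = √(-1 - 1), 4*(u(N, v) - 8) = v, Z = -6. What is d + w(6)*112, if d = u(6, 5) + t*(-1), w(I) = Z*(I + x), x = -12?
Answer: 16149/4 + I*√2/4 ≈ 4037.3 + 0.35355*I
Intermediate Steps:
u(N, v) = 8 + v/4
t = 4 - I*√2/4 (t = 4 - √(-1 - 1)/4 = 4 - I*√2/4 ≈ 4.0 - 0.35355*I)
w(I) = 72 - 6*I (w(I) = -6*(I - 12) = -6*(-12 + I) = 72 - 6*I)
d = 21/4 + I*√2/4 (d = (8 + (¼)*5) + (4 - I*√2/4)*(-1) = (8 + 5/4) + (-4 + I*√2/4) = 37/4 + (-4 + I*√2/4) = 21/4 + I*√2/4 ≈ 5.25 + 0.35355*I)
d + w(6)*112 = (21/4 + I*√2/4) + (72 - 6*6)*112 = (21/4 + I*√2/4) + (72 - 36)*112 = (21/4 + I*√2/4) + 36*112 = (21/4 + I*√2/4) + 4032 = 16149/4 + I*√2/4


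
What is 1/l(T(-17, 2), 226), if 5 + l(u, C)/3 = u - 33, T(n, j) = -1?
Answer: -1/117 ≈ -0.0085470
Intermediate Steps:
l(u, C) = -114 + 3*u (l(u, C) = -15 + 3*(u - 33) = -15 + 3*(-33 + u) = -15 + (-99 + 3*u) = -114 + 3*u)
1/l(T(-17, 2), 226) = 1/(-114 + 3*(-1)) = 1/(-114 - 3) = 1/(-117) = -1/117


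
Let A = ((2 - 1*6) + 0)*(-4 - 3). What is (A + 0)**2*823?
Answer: 645232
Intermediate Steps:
A = 28 (A = ((2 - 6) + 0)*(-7) = (-4 + 0)*(-7) = -4*(-7) = 28)
(A + 0)**2*823 = (28 + 0)**2*823 = 28**2*823 = 784*823 = 645232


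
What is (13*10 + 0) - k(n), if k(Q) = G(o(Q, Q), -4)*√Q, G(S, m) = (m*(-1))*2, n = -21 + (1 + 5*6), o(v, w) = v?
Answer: 130 - 8*√10 ≈ 104.70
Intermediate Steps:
n = 10 (n = -21 + (1 + 30) = -21 + 31 = 10)
G(S, m) = -2*m (G(S, m) = -m*2 = -2*m)
k(Q) = 8*√Q (k(Q) = (-2*(-4))*√Q = 8*√Q)
(13*10 + 0) - k(n) = (13*10 + 0) - 8*√10 = (130 + 0) - 8*√10 = 130 - 8*√10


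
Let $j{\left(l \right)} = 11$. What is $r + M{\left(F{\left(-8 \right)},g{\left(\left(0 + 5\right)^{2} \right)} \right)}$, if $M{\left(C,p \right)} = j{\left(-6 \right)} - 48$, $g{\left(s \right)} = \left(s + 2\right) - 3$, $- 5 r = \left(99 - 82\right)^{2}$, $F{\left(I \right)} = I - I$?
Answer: $- \frac{474}{5} \approx -94.8$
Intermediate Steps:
$F{\left(I \right)} = 0$
$r = - \frac{289}{5}$ ($r = - \frac{\left(99 - 82\right)^{2}}{5} = - \frac{17^{2}}{5} = \left(- \frac{1}{5}\right) 289 = - \frac{289}{5} \approx -57.8$)
$g{\left(s \right)} = -1 + s$ ($g{\left(s \right)} = \left(2 + s\right) - 3 = -1 + s$)
$M{\left(C,p \right)} = -37$ ($M{\left(C,p \right)} = 11 - 48 = -37$)
$r + M{\left(F{\left(-8 \right)},g{\left(\left(0 + 5\right)^{2} \right)} \right)} = - \frac{289}{5} - 37 = - \frac{474}{5}$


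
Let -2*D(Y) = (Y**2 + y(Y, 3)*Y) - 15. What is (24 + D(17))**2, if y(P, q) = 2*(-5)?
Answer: 784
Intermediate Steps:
y(P, q) = -10
D(Y) = 15/2 + 5*Y - Y**2/2 (D(Y) = -((Y**2 - 10*Y) - 15)/2 = -(-15 + Y**2 - 10*Y)/2 = 15/2 + 5*Y - Y**2/2)
(24 + D(17))**2 = (24 + (15/2 + 5*17 - 1/2*17**2))**2 = (24 + (15/2 + 85 - 1/2*289))**2 = (24 + (15/2 + 85 - 289/2))**2 = (24 - 52)**2 = (-28)**2 = 784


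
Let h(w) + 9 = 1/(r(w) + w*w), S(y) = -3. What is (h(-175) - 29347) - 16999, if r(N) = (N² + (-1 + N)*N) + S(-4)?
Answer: -4266838684/92047 ≈ -46355.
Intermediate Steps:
r(N) = -3 + N² + N*(-1 + N) (r(N) = (N² + (-1 + N)*N) - 3 = (N² + N*(-1 + N)) - 3 = -3 + N² + N*(-1 + N))
h(w) = -9 + 1/(-3 - w + 3*w²) (h(w) = -9 + 1/((-3 - w + 2*w²) + w*w) = -9 + 1/((-3 - w + 2*w²) + w²) = -9 + 1/(-3 - w + 3*w²))
(h(-175) - 29347) - 16999 = ((-28 - 9*(-175) + 27*(-175)²)/(3 - 175 - 3*(-175)²) - 29347) - 16999 = ((-28 + 1575 + 27*30625)/(3 - 175 - 3*30625) - 29347) - 16999 = ((-28 + 1575 + 826875)/(3 - 175 - 91875) - 29347) - 16999 = (828422/(-92047) - 29347) - 16999 = (-1/92047*828422 - 29347) - 16999 = (-828422/92047 - 29347) - 16999 = -2702131731/92047 - 16999 = -4266838684/92047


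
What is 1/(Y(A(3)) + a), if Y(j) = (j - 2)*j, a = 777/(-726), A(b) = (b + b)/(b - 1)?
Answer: 242/467 ≈ 0.51820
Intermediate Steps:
A(b) = 2*b/(-1 + b) (A(b) = (2*b)/(-1 + b) = 2*b/(-1 + b))
a = -259/242 (a = 777*(-1/726) = -259/242 ≈ -1.0702)
Y(j) = j*(-2 + j) (Y(j) = (-2 + j)*j = j*(-2 + j))
1/(Y(A(3)) + a) = 1/((2*3/(-1 + 3))*(-2 + 2*3/(-1 + 3)) - 259/242) = 1/((2*3/2)*(-2 + 2*3/2) - 259/242) = 1/((2*3*(1/2))*(-2 + 2*3*(1/2)) - 259/242) = 1/(3*(-2 + 3) - 259/242) = 1/(3*1 - 259/242) = 1/(3 - 259/242) = 1/(467/242) = 242/467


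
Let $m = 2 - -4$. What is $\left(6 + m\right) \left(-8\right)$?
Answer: $-96$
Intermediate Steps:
$m = 6$ ($m = 2 + 4 = 6$)
$\left(6 + m\right) \left(-8\right) = \left(6 + 6\right) \left(-8\right) = 12 \left(-8\right) = -96$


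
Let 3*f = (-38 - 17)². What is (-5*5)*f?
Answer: -75625/3 ≈ -25208.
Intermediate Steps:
f = 3025/3 (f = (-38 - 17)²/3 = (⅓)*(-55)² = (⅓)*3025 = 3025/3 ≈ 1008.3)
(-5*5)*f = -5*5*(3025/3) = -25*3025/3 = -75625/3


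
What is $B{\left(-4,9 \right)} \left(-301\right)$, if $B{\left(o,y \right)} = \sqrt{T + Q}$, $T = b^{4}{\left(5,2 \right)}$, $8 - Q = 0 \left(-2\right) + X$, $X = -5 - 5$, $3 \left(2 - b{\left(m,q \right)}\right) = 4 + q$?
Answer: $- 903 \sqrt{2} \approx -1277.0$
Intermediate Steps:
$b{\left(m,q \right)} = \frac{2}{3} - \frac{q}{3}$ ($b{\left(m,q \right)} = 2 - \frac{4 + q}{3} = 2 - \left(\frac{4}{3} + \frac{q}{3}\right) = \frac{2}{3} - \frac{q}{3}$)
$X = -10$
$Q = 18$ ($Q = 8 - \left(0 \left(-2\right) - 10\right) = 8 - \left(0 - 10\right) = 8 - -10 = 8 + 10 = 18$)
$T = 0$ ($T = \left(\frac{2}{3} - \frac{2}{3}\right)^{4} = 0^{4} = 0$)
$B{\left(o,y \right)} = 3 \sqrt{2}$ ($B{\left(o,y \right)} = \sqrt{0 + 18} = \sqrt{18} = 3 \sqrt{2}$)
$B{\left(-4,9 \right)} \left(-301\right) = 3 \sqrt{2} \left(-301\right) = - 903 \sqrt{2}$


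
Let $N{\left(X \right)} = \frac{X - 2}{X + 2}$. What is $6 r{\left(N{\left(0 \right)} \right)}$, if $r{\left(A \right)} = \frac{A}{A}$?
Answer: $6$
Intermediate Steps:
$N{\left(X \right)} = \frac{-2 + X}{2 + X}$
$r{\left(A \right)} = 1$
$6 r{\left(N{\left(0 \right)} \right)} = 6 \cdot 1 = 6$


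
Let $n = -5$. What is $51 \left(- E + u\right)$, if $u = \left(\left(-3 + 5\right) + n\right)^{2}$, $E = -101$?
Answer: $5610$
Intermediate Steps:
$u = 9$ ($u = \left(\left(-3 + 5\right) - 5\right)^{2} = \left(2 - 5\right)^{2} = \left(-3\right)^{2} = 9$)
$51 \left(- E + u\right) = 51 \left(\left(-1\right) \left(-101\right) + 9\right) = 51 \left(101 + 9\right) = 51 \cdot 110 = 5610$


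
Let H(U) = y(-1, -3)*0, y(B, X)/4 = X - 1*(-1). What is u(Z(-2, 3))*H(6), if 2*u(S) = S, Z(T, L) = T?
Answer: 0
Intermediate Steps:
u(S) = S/2
y(B, X) = 4 + 4*X (y(B, X) = 4*(X - 1*(-1)) = 4*(X + 1) = 4*(1 + X) = 4 + 4*X)
H(U) = 0 (H(U) = (4 + 4*(-3))*0 = (4 - 12)*0 = -8*0 = 0)
u(Z(-2, 3))*H(6) = ((1/2)*(-2))*0 = -1*0 = 0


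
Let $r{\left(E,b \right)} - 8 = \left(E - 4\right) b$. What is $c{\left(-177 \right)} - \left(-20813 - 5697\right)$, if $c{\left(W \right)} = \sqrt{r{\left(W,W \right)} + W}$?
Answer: $26510 + 2 \sqrt{7967} \approx 26689.0$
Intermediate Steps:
$r{\left(E,b \right)} = 8 + b \left(-4 + E\right)$ ($r{\left(E,b \right)} = 8 + \left(E - 4\right) b = 8 + \left(-4 + E\right) b = 8 + b \left(-4 + E\right)$)
$c{\left(W \right)} = \sqrt{8 + W^{2} - 3 W}$ ($c{\left(W \right)} = \sqrt{\left(8 - 4 W + W W\right) + W} = \sqrt{\left(8 - 4 W + W^{2}\right) + W} = \sqrt{\left(8 + W^{2} - 4 W\right) + W} = \sqrt{8 + W^{2} - 3 W}$)
$c{\left(-177 \right)} - \left(-20813 - 5697\right) = \sqrt{8 + \left(-177\right)^{2} - -531} - \left(-20813 - 5697\right) = \sqrt{8 + 31329 + 531} - \left(-20813 - 5697\right) = \sqrt{31868} - -26510 = 2 \sqrt{7967} + 26510 = 26510 + 2 \sqrt{7967}$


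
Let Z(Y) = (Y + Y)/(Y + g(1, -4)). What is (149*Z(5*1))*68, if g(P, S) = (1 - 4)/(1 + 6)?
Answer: 88655/4 ≈ 22164.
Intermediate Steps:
g(P, S) = -3/7
Z(Y) = 2*Y/(-3/7 + Y) (Z(Y) = (Y + Y)/(Y - 3/7) = (2*Y)/(-3/7 + Y) = 2*Y/(-3/7 + Y))
(149*Z(5*1))*68 = (149*(14*(5*1)/(-3 + 7*(5*1))))*68 = (149*(14*5/(-3 + 7*5)))*68 = (149*(14*5/(-3 + 35)))*68 = (149*(14*5/32))*68 = (149*(14*5*(1/32)))*68 = (149*(35/16))*68 = (5215/16)*68 = 88655/4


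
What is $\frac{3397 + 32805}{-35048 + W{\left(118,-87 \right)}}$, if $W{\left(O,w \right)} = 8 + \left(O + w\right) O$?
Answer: $- \frac{18101}{15691} \approx -1.1536$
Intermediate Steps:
$W{\left(O,w \right)} = 8 + O \left(O + w\right)$
$\frac{3397 + 32805}{-35048 + W{\left(118,-87 \right)}} = \frac{3397 + 32805}{-35048 + \left(8 + 118^{2} + 118 \left(-87\right)\right)} = \frac{36202}{-35048 + \left(8 + 13924 - 10266\right)} = \frac{36202}{-35048 + 3666} = \frac{36202}{-31382} = 36202 \left(- \frac{1}{31382}\right) = - \frac{18101}{15691}$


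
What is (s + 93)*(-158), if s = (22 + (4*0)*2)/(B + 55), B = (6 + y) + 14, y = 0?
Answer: -1105526/75 ≈ -14740.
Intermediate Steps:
B = 20 (B = (6 + 0) + 14 = 6 + 14 = 20)
s = 22/75 (s = (22 + (4*0)*2)/(20 + 55) = (22 + 0*2)/75 = (22 + 0)*(1/75) = 22*(1/75) = 22/75 ≈ 0.29333)
(s + 93)*(-158) = (22/75 + 93)*(-158) = (6997/75)*(-158) = -1105526/75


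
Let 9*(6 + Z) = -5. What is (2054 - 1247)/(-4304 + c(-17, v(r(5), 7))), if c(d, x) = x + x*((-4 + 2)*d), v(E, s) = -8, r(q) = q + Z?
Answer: -269/1528 ≈ -0.17605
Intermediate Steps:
Z = -59/9 (Z = -6 + (⅑)*(-5) = -6 - 5/9 = -59/9 ≈ -6.5556)
r(q) = -59/9 + q (r(q) = q - 59/9 = -59/9 + q)
c(d, x) = x - 2*d*x (c(d, x) = x + x*(-2*d) = x - 2*d*x)
(2054 - 1247)/(-4304 + c(-17, v(r(5), 7))) = (2054 - 1247)/(-4304 - 8*(1 - 2*(-17))) = 807/(-4304 - 8*(1 + 34)) = 807/(-4304 - 8*35) = 807/(-4304 - 280) = 807/(-4584) = 807*(-1/4584) = -269/1528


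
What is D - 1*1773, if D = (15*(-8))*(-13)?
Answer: -213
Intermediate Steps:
D = 1560 (D = -120*(-13) = 1560)
D - 1*1773 = 1560 - 1*1773 = 1560 - 1773 = -213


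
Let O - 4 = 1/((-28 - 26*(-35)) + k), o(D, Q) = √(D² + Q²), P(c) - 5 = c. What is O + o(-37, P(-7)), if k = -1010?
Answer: 511/128 + √1373 ≈ 41.046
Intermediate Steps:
P(c) = 5 + c
O = 511/128 (O = 4 + 1/((-28 - 26*(-35)) - 1010) = 4 + 1/((-28 + 910) - 1010) = 4 + 1/(882 - 1010) = 4 + 1/(-128) = 4 - 1/128 = 511/128 ≈ 3.9922)
O + o(-37, P(-7)) = 511/128 + √((-37)² + (5 - 7)²) = 511/128 + √(1369 + (-2)²) = 511/128 + √(1369 + 4) = 511/128 + √1373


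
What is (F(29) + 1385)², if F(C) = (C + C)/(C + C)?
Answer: 1920996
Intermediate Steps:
F(C) = 1 (F(C) = (2*C)/((2*C)) = (2*C)*(1/(2*C)) = 1)
(F(29) + 1385)² = (1 + 1385)² = 1386² = 1920996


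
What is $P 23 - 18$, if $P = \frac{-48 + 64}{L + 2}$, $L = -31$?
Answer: $- \frac{890}{29} \approx -30.69$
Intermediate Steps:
$P = - \frac{16}{29}$ ($P = \frac{-48 + 64}{-31 + 2} = \frac{16}{-29} = 16 \left(- \frac{1}{29}\right) = - \frac{16}{29} \approx -0.55172$)
$P 23 - 18 = \left(- \frac{16}{29}\right) 23 - 18 = - \frac{368}{29} - 18 = - \frac{890}{29}$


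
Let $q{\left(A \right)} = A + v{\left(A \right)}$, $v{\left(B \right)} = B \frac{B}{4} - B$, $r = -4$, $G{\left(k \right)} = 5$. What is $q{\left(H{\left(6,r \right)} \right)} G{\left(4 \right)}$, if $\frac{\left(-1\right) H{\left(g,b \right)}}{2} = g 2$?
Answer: $720$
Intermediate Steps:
$H{\left(g,b \right)} = - 4 g$ ($H{\left(g,b \right)} = - 2 g 2 = - 2 \cdot 2 g = - 4 g$)
$v{\left(B \right)} = - B + \frac{B^{2}}{4}$ ($v{\left(B \right)} = B B \frac{1}{4} - B = B \frac{B}{4} - B = \frac{B^{2}}{4} - B = - B + \frac{B^{2}}{4}$)
$q{\left(A \right)} = A + \frac{A \left(-4 + A\right)}{4}$
$q{\left(H{\left(6,r \right)} \right)} G{\left(4 \right)} = \frac{\left(\left(-4\right) 6\right)^{2}}{4} \cdot 5 = \frac{\left(-24\right)^{2}}{4} \cdot 5 = \frac{1}{4} \cdot 576 \cdot 5 = 144 \cdot 5 = 720$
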